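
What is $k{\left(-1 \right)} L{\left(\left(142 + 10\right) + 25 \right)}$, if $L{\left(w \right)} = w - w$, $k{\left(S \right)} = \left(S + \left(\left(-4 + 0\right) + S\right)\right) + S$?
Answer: $0$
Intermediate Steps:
$k{\left(S \right)} = -4 + 3 S$ ($k{\left(S \right)} = \left(S + \left(-4 + S\right)\right) + S = \left(-4 + 2 S\right) + S = -4 + 3 S$)
$L{\left(w \right)} = 0$
$k{\left(-1 \right)} L{\left(\left(142 + 10\right) + 25 \right)} = \left(-4 + 3 \left(-1\right)\right) 0 = \left(-4 - 3\right) 0 = \left(-7\right) 0 = 0$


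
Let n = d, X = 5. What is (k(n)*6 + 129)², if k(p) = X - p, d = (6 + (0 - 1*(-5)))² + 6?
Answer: 363609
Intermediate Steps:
d = 127 (d = (6 + (0 + 5))² + 6 = (6 + 5)² + 6 = 11² + 6 = 121 + 6 = 127)
n = 127
k(p) = 5 - p
(k(n)*6 + 129)² = ((5 - 1*127)*6 + 129)² = ((5 - 127)*6 + 129)² = (-122*6 + 129)² = (-732 + 129)² = (-603)² = 363609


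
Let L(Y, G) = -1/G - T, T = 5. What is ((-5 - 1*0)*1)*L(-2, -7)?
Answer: 170/7 ≈ 24.286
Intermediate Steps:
L(Y, G) = -5 - 1/G (L(Y, G) = -1/G - 1*5 = -1/G - 5 = -5 - 1/G)
((-5 - 1*0)*1)*L(-2, -7) = ((-5 - 1*0)*1)*(-5 - 1/(-7)) = ((-5 + 0)*1)*(-5 - 1*(-⅐)) = (-5*1)*(-5 + ⅐) = -5*(-34/7) = 170/7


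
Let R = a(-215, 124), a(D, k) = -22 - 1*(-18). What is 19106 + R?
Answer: 19102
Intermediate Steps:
a(D, k) = -4 (a(D, k) = -22 + 18 = -4)
R = -4
19106 + R = 19106 - 4 = 19102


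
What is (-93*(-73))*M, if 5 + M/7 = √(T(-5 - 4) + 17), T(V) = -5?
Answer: -237615 + 95046*√3 ≈ -72991.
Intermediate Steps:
M = -35 + 14*√3 (M = -35 + 7*√(-5 + 17) = -35 + 7*√12 = -35 + 7*(2*√3) = -35 + 14*√3 ≈ -10.751)
(-93*(-73))*M = (-93*(-73))*(-35 + 14*√3) = 6789*(-35 + 14*√3) = -237615 + 95046*√3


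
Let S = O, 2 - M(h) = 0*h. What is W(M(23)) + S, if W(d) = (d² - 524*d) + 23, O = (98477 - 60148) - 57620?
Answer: -20312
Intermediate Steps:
O = -19291 (O = 38329 - 57620 = -19291)
M(h) = 2 (M(h) = 2 - 0*h = 2 - 1*0 = 2 + 0 = 2)
S = -19291
W(d) = 23 + d² - 524*d
W(M(23)) + S = (23 + 2² - 524*2) - 19291 = (23 + 4 - 1048) - 19291 = -1021 - 19291 = -20312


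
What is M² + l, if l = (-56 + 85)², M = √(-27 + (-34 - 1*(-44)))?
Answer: 824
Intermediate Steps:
M = I*√17 (M = √(-27 + (-34 + 44)) = √(-27 + 10) = √(-17) = I*√17 ≈ 4.1231*I)
l = 841 (l = 29² = 841)
M² + l = (I*√17)² + 841 = -17 + 841 = 824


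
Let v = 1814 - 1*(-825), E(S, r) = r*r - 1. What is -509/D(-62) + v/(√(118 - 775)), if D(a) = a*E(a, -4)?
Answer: 509/930 - 2639*I*√73/219 ≈ 0.54731 - 102.96*I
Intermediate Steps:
E(S, r) = -1 + r² (E(S, r) = r² - 1 = -1 + r²)
v = 2639 (v = 1814 + 825 = 2639)
D(a) = 15*a (D(a) = a*(-1 + (-4)²) = a*(-1 + 16) = a*15 = 15*a)
-509/D(-62) + v/(√(118 - 775)) = -509/(15*(-62)) + 2639/(√(118 - 775)) = -509/(-930) + 2639/(√(-657)) = -509*(-1/930) + 2639/((3*I*√73)) = 509/930 + 2639*(-I*√73/219) = 509/930 - 2639*I*√73/219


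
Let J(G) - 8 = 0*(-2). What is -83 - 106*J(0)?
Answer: -931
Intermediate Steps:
J(G) = 8 (J(G) = 8 + 0*(-2) = 8 + 0 = 8)
-83 - 106*J(0) = -83 - 106*8 = -83 - 848 = -931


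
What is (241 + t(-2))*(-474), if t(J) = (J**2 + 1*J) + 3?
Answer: -116604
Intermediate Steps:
t(J) = 3 + J + J**2 (t(J) = (J**2 + J) + 3 = (J + J**2) + 3 = 3 + J + J**2)
(241 + t(-2))*(-474) = (241 + (3 - 2 + (-2)**2))*(-474) = (241 + (3 - 2 + 4))*(-474) = (241 + 5)*(-474) = 246*(-474) = -116604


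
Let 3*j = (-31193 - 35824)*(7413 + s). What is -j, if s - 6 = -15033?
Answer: -170089146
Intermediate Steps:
s = -15027 (s = 6 - 15033 = -15027)
j = 170089146 (j = ((-31193 - 35824)*(7413 - 15027))/3 = (-67017*(-7614))/3 = (⅓)*510267438 = 170089146)
-j = -1*170089146 = -170089146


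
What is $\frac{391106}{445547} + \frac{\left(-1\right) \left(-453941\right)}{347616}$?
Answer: $\frac{338206754023}{154879265952} \approx 2.1837$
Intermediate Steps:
$\frac{391106}{445547} + \frac{\left(-1\right) \left(-453941\right)}{347616} = 391106 \cdot \frac{1}{445547} + 453941 \cdot \frac{1}{347616} = \frac{391106}{445547} + \frac{453941}{347616} = \frac{338206754023}{154879265952}$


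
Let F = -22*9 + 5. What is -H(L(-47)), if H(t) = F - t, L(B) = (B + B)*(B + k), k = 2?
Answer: 4423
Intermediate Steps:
F = -193 (F = -198 + 5 = -193)
L(B) = 2*B*(2 + B) (L(B) = (B + B)*(B + 2) = (2*B)*(2 + B) = 2*B*(2 + B))
H(t) = -193 - t
-H(L(-47)) = -(-193 - 2*(-47)*(2 - 47)) = -(-193 - 2*(-47)*(-45)) = -(-193 - 1*4230) = -(-193 - 4230) = -1*(-4423) = 4423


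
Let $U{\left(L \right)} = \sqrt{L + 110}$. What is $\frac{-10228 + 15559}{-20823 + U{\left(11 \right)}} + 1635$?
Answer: $\frac{34022289}{20812} \approx 1634.7$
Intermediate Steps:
$U{\left(L \right)} = \sqrt{110 + L}$
$\frac{-10228 + 15559}{-20823 + U{\left(11 \right)}} + 1635 = \frac{-10228 + 15559}{-20823 + \sqrt{110 + 11}} + 1635 = \frac{5331}{-20823 + \sqrt{121}} + 1635 = \frac{5331}{-20823 + 11} + 1635 = \frac{5331}{-20812} + 1635 = 5331 \left(- \frac{1}{20812}\right) + 1635 = - \frac{5331}{20812} + 1635 = \frac{34022289}{20812}$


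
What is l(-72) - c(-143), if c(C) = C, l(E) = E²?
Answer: 5327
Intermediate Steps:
l(-72) - c(-143) = (-72)² - 1*(-143) = 5184 + 143 = 5327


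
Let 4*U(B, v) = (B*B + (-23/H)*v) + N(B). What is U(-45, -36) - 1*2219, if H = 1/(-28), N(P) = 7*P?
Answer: -15175/2 ≈ -7587.5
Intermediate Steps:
H = -1/28 ≈ -0.035714
U(B, v) = 161*v + B²/4 + 7*B/4 (U(B, v) = ((B*B + (-23/(-1/28))*v) + 7*B)/4 = ((B² + (-23*(-28))*v) + 7*B)/4 = ((B² + 644*v) + 7*B)/4 = (B² + 7*B + 644*v)/4 = 161*v + B²/4 + 7*B/4)
U(-45, -36) - 1*2219 = (161*(-36) + (¼)*(-45)² + (7/4)*(-45)) - 1*2219 = (-5796 + (¼)*2025 - 315/4) - 2219 = (-5796 + 2025/4 - 315/4) - 2219 = -10737/2 - 2219 = -15175/2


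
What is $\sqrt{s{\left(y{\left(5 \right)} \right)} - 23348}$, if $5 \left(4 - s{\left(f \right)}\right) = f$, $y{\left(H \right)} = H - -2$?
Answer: $\frac{i \sqrt{583635}}{5} \approx 152.79 i$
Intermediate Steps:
$y{\left(H \right)} = 2 + H$ ($y{\left(H \right)} = H + 2 = 2 + H$)
$s{\left(f \right)} = 4 - \frac{f}{5}$
$\sqrt{s{\left(y{\left(5 \right)} \right)} - 23348} = \sqrt{\left(4 - \frac{2 + 5}{5}\right) - 23348} = \sqrt{\left(4 - \frac{7}{5}\right) - 23348} = \sqrt{\frac{13}{5} - 23348} = \sqrt{- \frac{116727}{5}} = \frac{i \sqrt{583635}}{5}$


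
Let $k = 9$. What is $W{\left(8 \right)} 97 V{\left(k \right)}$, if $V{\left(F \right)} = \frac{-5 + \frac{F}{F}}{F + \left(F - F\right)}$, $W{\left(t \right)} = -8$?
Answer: $\frac{3104}{9} \approx 344.89$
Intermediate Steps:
$V{\left(F \right)} = - \frac{4}{F}$ ($V{\left(F \right)} = \frac{-5 + 1}{F + 0} = - \frac{4}{F}$)
$W{\left(8 \right)} 97 V{\left(k \right)} = \left(-8\right) 97 \left(- \frac{4}{9}\right) = - 776 \left(\left(-4\right) \frac{1}{9}\right) = \left(-776\right) \left(- \frac{4}{9}\right) = \frac{3104}{9}$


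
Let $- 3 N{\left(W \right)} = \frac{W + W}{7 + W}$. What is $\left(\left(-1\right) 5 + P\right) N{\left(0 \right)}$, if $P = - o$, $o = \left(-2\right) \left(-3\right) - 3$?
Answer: $0$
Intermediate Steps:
$o = 3$ ($o = 6 - 3 = 3$)
$P = -3$ ($P = \left(-1\right) 3 = -3$)
$N{\left(W \right)} = - \frac{2 W}{3 \left(7 + W\right)}$ ($N{\left(W \right)} = - \frac{\left(W + W\right) \frac{1}{7 + W}}{3} = - \frac{2 W \frac{1}{7 + W}}{3} = - \frac{2 W}{3 \left(7 + W\right)}$)
$\left(\left(-1\right) 5 + P\right) N{\left(0 \right)} = \left(\left(-1\right) 5 - 3\right) \left(\left(-2\right) 0 \frac{1}{21 + 3 \cdot 0}\right) = \left(-5 - 3\right) \left(\left(-2\right) 0 \frac{1}{21 + 0}\right) = - 8 \left(\left(-2\right) 0 \cdot \frac{1}{21}\right) = \left(-8\right) 0 = 0$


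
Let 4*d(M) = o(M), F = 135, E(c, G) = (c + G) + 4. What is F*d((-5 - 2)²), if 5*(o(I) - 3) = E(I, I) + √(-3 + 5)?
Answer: 3159/4 + 27*√2/4 ≈ 799.30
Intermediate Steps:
E(c, G) = 4 + G + c (E(c, G) = (G + c) + 4 = 4 + G + c)
o(I) = 19/5 + √2/5 + 2*I/5 (o(I) = 3 + ((4 + I + I) + √(-3 + 5))/5 = 3 + ((4 + 2*I) + √2)/5 = 3 + (4 + √2 + 2*I)/5 = 3 + (⅘ + √2/5 + 2*I/5) = 19/5 + √2/5 + 2*I/5)
d(M) = 19/20 + M/10 + √2/20 (d(M) = (19/5 + √2/5 + 2*M/5)/4 = 19/20 + M/10 + √2/20)
F*d((-5 - 2)²) = 135*(19/20 + (-5 - 2)²/10 + √2/20) = 135*(19/20 + (⅒)*(-7)² + √2/20) = 135*(19/20 + (⅒)*49 + √2/20) = 135*(19/20 + 49/10 + √2/20) = 135*(117/20 + √2/20) = 3159/4 + 27*√2/4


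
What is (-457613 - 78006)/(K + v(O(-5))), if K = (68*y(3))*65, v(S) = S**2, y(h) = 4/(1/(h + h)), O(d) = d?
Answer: -535619/106105 ≈ -5.0480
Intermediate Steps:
y(h) = 8*h (y(h) = 4/(1/(2*h)) = 4/((1/(2*h))) = 4*(2*h) = 8*h)
K = 106080 (K = (68*(8*3))*65 = (68*24)*65 = 1632*65 = 106080)
(-457613 - 78006)/(K + v(O(-5))) = (-457613 - 78006)/(106080 + (-5)**2) = -535619/(106080 + 25) = -535619/106105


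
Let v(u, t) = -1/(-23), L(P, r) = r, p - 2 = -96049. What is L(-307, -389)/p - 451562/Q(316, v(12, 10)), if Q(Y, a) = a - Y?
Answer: 997539861385/697973549 ≈ 1429.2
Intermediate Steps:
p = -96047 (p = 2 - 96049 = -96047)
v(u, t) = 1/23 (v(u, t) = -1*(-1/23) = 1/23)
L(-307, -389)/p - 451562/Q(316, v(12, 10)) = -389/(-96047) - 451562/(1/23 - 1*316) = -389*(-1/96047) - 451562/(1/23 - 316) = 389/96047 - 451562/(-7267/23) = 389/96047 - 451562*(-23/7267) = 389/96047 + 10385926/7267 = 997539861385/697973549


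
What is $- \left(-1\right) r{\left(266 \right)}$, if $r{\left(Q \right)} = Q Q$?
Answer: $70756$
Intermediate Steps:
$r{\left(Q \right)} = Q^{2}$
$- \left(-1\right) r{\left(266 \right)} = - \left(-1\right) 266^{2} = - \left(-1\right) 70756 = \left(-1\right) \left(-70756\right) = 70756$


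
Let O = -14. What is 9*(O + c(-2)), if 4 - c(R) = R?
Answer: -72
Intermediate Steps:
c(R) = 4 - R
9*(O + c(-2)) = 9*(-14 + (4 - 1*(-2))) = 9*(-14 + (4 + 2)) = 9*(-14 + 6) = 9*(-8) = -72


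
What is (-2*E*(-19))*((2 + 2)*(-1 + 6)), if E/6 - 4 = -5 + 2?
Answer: 4560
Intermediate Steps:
E = 6 (E = 24 + 6*(-5 + 2) = 24 + 6*(-3) = 24 - 18 = 6)
(-2*E*(-19))*((2 + 2)*(-1 + 6)) = (-2*6*(-19))*((2 + 2)*(-1 + 6)) = (-12*(-19))*(4*5) = 228*20 = 4560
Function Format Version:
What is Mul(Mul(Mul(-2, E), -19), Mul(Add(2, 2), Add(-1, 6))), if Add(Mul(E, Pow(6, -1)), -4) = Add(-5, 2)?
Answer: 4560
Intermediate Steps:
E = 6 (E = Add(24, Mul(6, Add(-5, 2))) = Add(24, Mul(6, -3)) = Add(24, -18) = 6)
Mul(Mul(Mul(-2, E), -19), Mul(Add(2, 2), Add(-1, 6))) = Mul(Mul(Mul(-2, 6), -19), Mul(Add(2, 2), Add(-1, 6))) = Mul(Mul(-12, -19), Mul(4, 5)) = Mul(228, 20) = 4560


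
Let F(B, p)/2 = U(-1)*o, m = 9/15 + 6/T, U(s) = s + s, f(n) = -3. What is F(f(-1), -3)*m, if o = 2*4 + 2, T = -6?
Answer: 16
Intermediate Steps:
U(s) = 2*s
o = 10 (o = 8 + 2 = 10)
m = -⅖ (m = 9/15 + 6/(-6) = 9*(1/15) + 6*(-⅙) = ⅗ - 1 = -⅖ ≈ -0.40000)
F(B, p) = -40 (F(B, p) = 2*((2*(-1))*10) = 2*(-2*10) = 2*(-20) = -40)
F(f(-1), -3)*m = -40*(-⅖) = 16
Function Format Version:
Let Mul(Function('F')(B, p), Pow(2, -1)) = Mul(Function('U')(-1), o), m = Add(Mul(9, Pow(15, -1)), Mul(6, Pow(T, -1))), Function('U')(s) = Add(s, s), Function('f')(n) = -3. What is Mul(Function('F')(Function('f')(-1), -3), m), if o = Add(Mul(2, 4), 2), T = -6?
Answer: 16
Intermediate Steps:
Function('U')(s) = Mul(2, s)
o = 10 (o = Add(8, 2) = 10)
m = Rational(-2, 5) (m = Add(Mul(9, Pow(15, -1)), Mul(6, Pow(-6, -1))) = Add(Mul(9, Rational(1, 15)), Mul(6, Rational(-1, 6))) = Add(Rational(3, 5), -1) = Rational(-2, 5) ≈ -0.40000)
Function('F')(B, p) = -40 (Function('F')(B, p) = Mul(2, Mul(Mul(2, -1), 10)) = Mul(2, Mul(-2, 10)) = Mul(2, -20) = -40)
Mul(Function('F')(Function('f')(-1), -3), m) = Mul(-40, Rational(-2, 5)) = 16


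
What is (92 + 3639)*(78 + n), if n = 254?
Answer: 1238692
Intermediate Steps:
(92 + 3639)*(78 + n) = (92 + 3639)*(78 + 254) = 3731*332 = 1238692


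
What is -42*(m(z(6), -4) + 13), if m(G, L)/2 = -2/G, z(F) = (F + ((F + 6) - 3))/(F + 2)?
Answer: -2282/5 ≈ -456.40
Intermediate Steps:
z(F) = (3 + 2*F)/(2 + F) (z(F) = (F + ((6 + F) - 3))/(2 + F) = (F + (3 + F))/(2 + F) = (3 + 2*F)/(2 + F))
m(G, L) = -4/G (m(G, L) = 2*(-2/G) = -4/G)
-42*(m(z(6), -4) + 13) = -42*(-4*(2 + 6)/(3 + 2*6) + 13) = -42*(-4*8/(3 + 12) + 13) = -42*(-4/((1/8)*15) + 13) = -42*(-4/15/8 + 13) = -42*(-4*8/15 + 13) = -42*(-32/15 + 13) = -42*163/15 = -2282/5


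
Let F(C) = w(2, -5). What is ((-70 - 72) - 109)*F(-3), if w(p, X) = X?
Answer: 1255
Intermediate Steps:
F(C) = -5
((-70 - 72) - 109)*F(-3) = ((-70 - 72) - 109)*(-5) = (-142 - 109)*(-5) = -251*(-5) = 1255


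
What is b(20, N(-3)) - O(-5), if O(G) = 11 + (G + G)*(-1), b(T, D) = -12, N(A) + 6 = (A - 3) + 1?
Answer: -33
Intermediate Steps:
N(A) = -8 + A (N(A) = -6 + ((A - 3) + 1) = -6 + ((-3 + A) + 1) = -6 + (-2 + A) = -8 + A)
O(G) = 11 - 2*G (O(G) = 11 + (2*G)*(-1) = 11 - 2*G)
b(20, N(-3)) - O(-5) = -12 - (11 - 2*(-5)) = -12 - (11 + 10) = -12 - 1*21 = -12 - 21 = -33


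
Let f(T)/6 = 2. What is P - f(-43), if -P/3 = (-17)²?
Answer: -879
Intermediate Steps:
P = -867 (P = -3*(-17)² = -3*289 = -867)
f(T) = 12 (f(T) = 6*2 = 12)
P - f(-43) = -867 - 1*12 = -867 - 12 = -879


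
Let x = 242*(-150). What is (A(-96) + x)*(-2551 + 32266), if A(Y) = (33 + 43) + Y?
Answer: -1079248800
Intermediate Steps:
A(Y) = 76 + Y
x = -36300
(A(-96) + x)*(-2551 + 32266) = ((76 - 96) - 36300)*(-2551 + 32266) = (-20 - 36300)*29715 = -36320*29715 = -1079248800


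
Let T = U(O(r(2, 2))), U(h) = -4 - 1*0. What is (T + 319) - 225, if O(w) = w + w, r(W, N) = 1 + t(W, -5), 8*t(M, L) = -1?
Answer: 90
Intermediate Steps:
t(M, L) = -⅛ (t(M, L) = (⅛)*(-1) = -⅛)
r(W, N) = 7/8 (r(W, N) = 1 - ⅛ = 7/8)
O(w) = 2*w
U(h) = -4 (U(h) = -4 + 0 = -4)
T = -4
(T + 319) - 225 = (-4 + 319) - 225 = 315 - 225 = 90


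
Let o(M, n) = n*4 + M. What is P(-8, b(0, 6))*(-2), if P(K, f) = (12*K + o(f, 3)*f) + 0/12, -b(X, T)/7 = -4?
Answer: -2048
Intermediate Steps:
b(X, T) = 28 (b(X, T) = -7*(-4) = 28)
o(M, n) = M + 4*n (o(M, n) = 4*n + M = M + 4*n)
P(K, f) = 12*K + f*(12 + f) (P(K, f) = (12*K + (f + 4*3)*f) + 0/12 = (12*K + (f + 12)*f) + 0*(1/12) = (12*K + (12 + f)*f) + 0 = (12*K + f*(12 + f)) + 0 = 12*K + f*(12 + f))
P(-8, b(0, 6))*(-2) = (12*(-8) + 28*(12 + 28))*(-2) = (-96 + 28*40)*(-2) = (-96 + 1120)*(-2) = 1024*(-2) = -2048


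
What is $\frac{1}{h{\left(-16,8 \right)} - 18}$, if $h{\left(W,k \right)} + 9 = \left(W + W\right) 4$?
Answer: $- \frac{1}{155} \approx -0.0064516$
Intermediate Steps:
$h{\left(W,k \right)} = -9 + 8 W$ ($h{\left(W,k \right)} = -9 + \left(W + W\right) 4 = -9 + 2 W 4 = -9 + 8 W$)
$\frac{1}{h{\left(-16,8 \right)} - 18} = \frac{1}{\left(-9 + 8 \left(-16\right)\right) - 18} = \frac{1}{\left(-9 - 128\right) - 18} = \frac{1}{-137 - 18} = \frac{1}{-155} = - \frac{1}{155}$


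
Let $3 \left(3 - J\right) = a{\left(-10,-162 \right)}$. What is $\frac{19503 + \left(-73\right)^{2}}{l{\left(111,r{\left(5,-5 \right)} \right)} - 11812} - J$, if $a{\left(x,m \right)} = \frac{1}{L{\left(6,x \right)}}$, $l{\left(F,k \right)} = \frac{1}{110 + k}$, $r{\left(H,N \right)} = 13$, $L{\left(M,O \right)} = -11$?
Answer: $- \frac{246080588}{47944875} \approx -5.1326$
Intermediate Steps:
$a{\left(x,m \right)} = - \frac{1}{11}$ ($a{\left(x,m \right)} = \frac{1}{-11} = - \frac{1}{11}$)
$J = \frac{100}{33}$ ($J = 3 - - \frac{1}{33} = 3 + \frac{1}{33} = \frac{100}{33} \approx 3.0303$)
$\frac{19503 + \left(-73\right)^{2}}{l{\left(111,r{\left(5,-5 \right)} \right)} - 11812} - J = \frac{19503 + \left(-73\right)^{2}}{\frac{1}{110 + 13} - 11812} - \frac{100}{33} = \frac{19503 + 5329}{\frac{1}{123} - 11812} - \frac{100}{33} = \frac{24832}{\frac{1}{123} - 11812} - \frac{100}{33} = \frac{24832}{- \frac{1452875}{123}} - \frac{100}{33} = 24832 \left(- \frac{123}{1452875}\right) - \frac{100}{33} = - \frac{3054336}{1452875} - \frac{100}{33} = - \frac{246080588}{47944875}$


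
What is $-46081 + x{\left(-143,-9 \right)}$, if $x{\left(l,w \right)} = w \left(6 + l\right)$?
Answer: $-44848$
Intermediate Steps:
$-46081 + x{\left(-143,-9 \right)} = -46081 - 9 \left(6 - 143\right) = -46081 - -1233 = -46081 + 1233 = -44848$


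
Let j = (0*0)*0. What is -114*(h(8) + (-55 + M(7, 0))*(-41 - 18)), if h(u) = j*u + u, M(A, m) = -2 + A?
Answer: -337212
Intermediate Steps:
j = 0 (j = 0*0 = 0)
h(u) = u (h(u) = 0*u + u = 0 + u = u)
-114*(h(8) + (-55 + M(7, 0))*(-41 - 18)) = -114*(8 + (-55 + (-2 + 7))*(-41 - 18)) = -114*(8 + (-55 + 5)*(-59)) = -114*(8 - 50*(-59)) = -114*(8 + 2950) = -114*2958 = -337212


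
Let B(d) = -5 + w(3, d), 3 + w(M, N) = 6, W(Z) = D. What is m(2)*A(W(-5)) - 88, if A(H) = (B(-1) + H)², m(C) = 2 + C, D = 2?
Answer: -88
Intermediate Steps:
W(Z) = 2
w(M, N) = 3 (w(M, N) = -3 + 6 = 3)
B(d) = -2 (B(d) = -5 + 3 = -2)
A(H) = (-2 + H)²
m(2)*A(W(-5)) - 88 = (2 + 2)*(-2 + 2)² - 88 = 4*0² - 88 = 4*0 - 88 = 0 - 88 = -88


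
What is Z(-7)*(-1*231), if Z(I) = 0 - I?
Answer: -1617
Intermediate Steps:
Z(I) = -I
Z(-7)*(-1*231) = (-1*(-7))*(-1*231) = 7*(-231) = -1617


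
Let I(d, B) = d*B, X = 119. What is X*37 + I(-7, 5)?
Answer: 4368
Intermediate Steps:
I(d, B) = B*d
X*37 + I(-7, 5) = 119*37 + 5*(-7) = 4403 - 35 = 4368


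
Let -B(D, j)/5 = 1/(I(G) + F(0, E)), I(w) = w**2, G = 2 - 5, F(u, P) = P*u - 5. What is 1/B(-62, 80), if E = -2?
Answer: -4/5 ≈ -0.80000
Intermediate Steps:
F(u, P) = -5 + P*u
G = -3
B(D, j) = -5/4 (B(D, j) = -5/((-3)**2 + (-5 - 2*0)) = -5/(9 + (-5 + 0)) = -5/(9 - 5) = -5/4)
1/B(-62, 80) = 1/(-5/4) = -4/5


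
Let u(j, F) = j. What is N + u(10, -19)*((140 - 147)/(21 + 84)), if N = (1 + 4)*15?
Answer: 223/3 ≈ 74.333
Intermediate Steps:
N = 75 (N = 5*15 = 75)
N + u(10, -19)*((140 - 147)/(21 + 84)) = 75 + 10*((140 - 147)/(21 + 84)) = 75 + 10*(-7/105) = 75 + 10*(-7*1/105) = 75 + 10*(-1/15) = 75 - ⅔ = 223/3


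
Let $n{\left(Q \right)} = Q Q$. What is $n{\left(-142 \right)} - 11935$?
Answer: $8229$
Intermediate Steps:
$n{\left(Q \right)} = Q^{2}$
$n{\left(-142 \right)} - 11935 = \left(-142\right)^{2} - 11935 = 20164 - 11935 = 8229$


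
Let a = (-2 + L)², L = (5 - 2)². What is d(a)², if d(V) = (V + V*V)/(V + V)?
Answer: 625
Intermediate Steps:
L = 9 (L = 3² = 9)
a = 49 (a = (-2 + 9)² = 7² = 49)
d(V) = (V + V²)/(2*V) (d(V) = (V + V²)/((2*V)) = (V + V²)*(1/(2*V)) = (V + V²)/(2*V))
d(a)² = (½ + (½)*49)² = (½ + 49/2)² = 25² = 625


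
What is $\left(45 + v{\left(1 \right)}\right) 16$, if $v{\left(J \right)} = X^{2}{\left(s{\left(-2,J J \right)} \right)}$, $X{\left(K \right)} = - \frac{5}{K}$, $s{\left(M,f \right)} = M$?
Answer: $820$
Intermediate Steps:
$v{\left(J \right)} = \frac{25}{4}$ ($v{\left(J \right)} = \left(- \frac{5}{-2}\right)^{2} = \left(\left(-5\right) \left(- \frac{1}{2}\right)\right)^{2} = \left(\frac{5}{2}\right)^{2} = \frac{25}{4}$)
$\left(45 + v{\left(1 \right)}\right) 16 = \left(45 + \frac{25}{4}\right) 16 = \frac{205}{4} \cdot 16 = 820$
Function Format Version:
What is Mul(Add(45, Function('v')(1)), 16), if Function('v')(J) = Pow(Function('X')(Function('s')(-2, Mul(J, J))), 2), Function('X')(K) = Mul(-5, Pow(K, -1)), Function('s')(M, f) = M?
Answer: 820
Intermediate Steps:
Function('v')(J) = Rational(25, 4) (Function('v')(J) = Pow(Mul(-5, Pow(-2, -1)), 2) = Pow(Mul(-5, Rational(-1, 2)), 2) = Pow(Rational(5, 2), 2) = Rational(25, 4))
Mul(Add(45, Function('v')(1)), 16) = Mul(Add(45, Rational(25, 4)), 16) = Mul(Rational(205, 4), 16) = 820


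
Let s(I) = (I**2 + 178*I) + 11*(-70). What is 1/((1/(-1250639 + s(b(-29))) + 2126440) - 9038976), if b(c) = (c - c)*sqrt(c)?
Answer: -1251409/8650409763225 ≈ -1.4466e-7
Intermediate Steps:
b(c) = 0 (b(c) = 0*sqrt(c) = 0)
s(I) = -770 + I**2 + 178*I (s(I) = (I**2 + 178*I) - 770 = -770 + I**2 + 178*I)
1/((1/(-1250639 + s(b(-29))) + 2126440) - 9038976) = 1/((1/(-1250639 + (-770 + 0**2 + 178*0)) + 2126440) - 9038976) = 1/((1/(-1250639 + (-770 + 0 + 0)) + 2126440) - 9038976) = 1/((1/(-1250639 - 770) + 2126440) - 9038976) = 1/((1/(-1251409) + 2126440) - 9038976) = 1/((-1/1251409 + 2126440) - 9038976) = 1/(2661046153959/1251409 - 9038976) = 1/(-8650409763225/1251409) = -1251409/8650409763225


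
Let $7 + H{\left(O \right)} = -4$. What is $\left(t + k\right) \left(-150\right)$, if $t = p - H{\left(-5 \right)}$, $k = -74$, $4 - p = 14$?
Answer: $10950$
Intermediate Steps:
$p = -10$ ($p = 4 - 14 = -10$)
$H{\left(O \right)} = -11$ ($H{\left(O \right)} = -7 - 4 = -11$)
$t = 1$ ($t = -10 - -11 = -10 + 11 = 1$)
$\left(t + k\right) \left(-150\right) = \left(1 - 74\right) \left(-150\right) = \left(-73\right) \left(-150\right) = 10950$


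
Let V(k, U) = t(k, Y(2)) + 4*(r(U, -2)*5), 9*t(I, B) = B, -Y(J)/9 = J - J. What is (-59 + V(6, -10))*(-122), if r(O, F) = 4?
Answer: -2562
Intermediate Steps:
Y(J) = 0 (Y(J) = -9*(J - J) = -9*0 = 0)
t(I, B) = B/9
V(k, U) = 80 (V(k, U) = (⅑)*0 + 4*(4*5) = 0 + 4*20 = 0 + 80 = 80)
(-59 + V(6, -10))*(-122) = (-59 + 80)*(-122) = 21*(-122) = -2562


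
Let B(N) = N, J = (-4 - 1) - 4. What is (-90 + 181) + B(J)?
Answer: 82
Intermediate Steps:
J = -9 (J = -5 - 4 = -9)
(-90 + 181) + B(J) = (-90 + 181) - 9 = 91 - 9 = 82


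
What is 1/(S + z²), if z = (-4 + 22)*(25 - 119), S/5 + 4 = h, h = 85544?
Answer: 1/3290564 ≈ 3.0390e-7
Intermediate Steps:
S = 427700 (S = -20 + 5*85544 = -20 + 427720 = 427700)
z = -1692 (z = 18*(-94) = -1692)
1/(S + z²) = 1/(427700 + (-1692)²) = 1/(427700 + 2862864) = 1/3290564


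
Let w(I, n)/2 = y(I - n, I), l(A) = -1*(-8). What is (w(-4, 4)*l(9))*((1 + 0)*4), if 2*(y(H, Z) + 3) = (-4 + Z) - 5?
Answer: -608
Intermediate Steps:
l(A) = 8
y(H, Z) = -15/2 + Z/2 (y(H, Z) = -3 + ((-4 + Z) - 5)/2 = -3 + (-9 + Z)/2 = -3 + (-9/2 + Z/2) = -15/2 + Z/2)
w(I, n) = -15 + I (w(I, n) = 2*(-15/2 + I/2) = -15 + I)
(w(-4, 4)*l(9))*((1 + 0)*4) = ((-15 - 4)*8)*((1 + 0)*4) = (-19*8)*(1*4) = -152*4 = -608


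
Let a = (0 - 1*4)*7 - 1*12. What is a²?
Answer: 1600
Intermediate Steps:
a = -40 (a = (0 - 4)*7 - 12 = -4*7 - 12 = -28 - 12 = -40)
a² = (-40)² = 1600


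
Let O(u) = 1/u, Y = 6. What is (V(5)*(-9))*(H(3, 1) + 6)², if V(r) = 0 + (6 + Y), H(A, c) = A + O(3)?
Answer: -9408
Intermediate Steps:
O(u) = 1/u
H(A, c) = ⅓ + A (H(A, c) = A + 1/3 = A + ⅓ = ⅓ + A)
V(r) = 12 (V(r) = 0 + (6 + 6) = 0 + 12 = 12)
(V(5)*(-9))*(H(3, 1) + 6)² = (12*(-9))*((⅓ + 3) + 6)² = -108*(10/3 + 6)² = -108*(28/3)² = -108*784/9 = -9408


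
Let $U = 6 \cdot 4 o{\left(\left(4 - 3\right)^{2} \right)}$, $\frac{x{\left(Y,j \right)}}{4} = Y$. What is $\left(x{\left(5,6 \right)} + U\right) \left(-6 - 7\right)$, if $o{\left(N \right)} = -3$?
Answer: $676$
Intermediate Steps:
$x{\left(Y,j \right)} = 4 Y$
$U = -72$ ($U = 6 \cdot 4 \left(-3\right) = 24 \left(-3\right) = -72$)
$\left(x{\left(5,6 \right)} + U\right) \left(-6 - 7\right) = \left(4 \cdot 5 - 72\right) \left(-6 - 7\right) = \left(20 - 72\right) \left(-13\right) = \left(-52\right) \left(-13\right) = 676$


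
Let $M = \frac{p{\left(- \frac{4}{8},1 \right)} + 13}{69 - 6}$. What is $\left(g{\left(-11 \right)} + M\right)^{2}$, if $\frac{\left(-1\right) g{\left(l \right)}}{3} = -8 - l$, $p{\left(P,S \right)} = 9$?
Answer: $\frac{297025}{3969} \approx 74.836$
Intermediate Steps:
$g{\left(l \right)} = 24 + 3 l$ ($g{\left(l \right)} = - 3 \left(-8 - l\right) = 24 + 3 l$)
$M = \frac{22}{63}$ ($M = \frac{9 + 13}{69 - 6} = \frac{22}{63} \approx 0.34921$)
$\left(g{\left(-11 \right)} + M\right)^{2} = \left(\left(24 + 3 \left(-11\right)\right) + \frac{22}{63}\right)^{2} = \left(\left(24 - 33\right) + \frac{22}{63}\right)^{2} = \left(-9 + \frac{22}{63}\right)^{2} = \left(- \frac{545}{63}\right)^{2} = \frac{297025}{3969}$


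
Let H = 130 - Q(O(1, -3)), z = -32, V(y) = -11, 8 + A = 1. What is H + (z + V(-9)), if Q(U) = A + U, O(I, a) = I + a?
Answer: 96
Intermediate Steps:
A = -7 (A = -8 + 1 = -7)
Q(U) = -7 + U
H = 139 (H = 130 - (-7 + (1 - 3)) = 130 - (-7 - 2) = 130 - 1*(-9) = 130 + 9 = 139)
H + (z + V(-9)) = 139 + (-32 - 11) = 139 - 43 = 96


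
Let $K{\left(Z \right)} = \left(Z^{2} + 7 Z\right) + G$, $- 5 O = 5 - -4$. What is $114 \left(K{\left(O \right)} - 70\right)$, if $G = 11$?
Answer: $- \frac{194826}{25} \approx -7793.0$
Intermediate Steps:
$O = - \frac{9}{5}$ ($O = - \frac{5 - -4}{5} = - \frac{5 + 4}{5} = \left(- \frac{1}{5}\right) 9 = - \frac{9}{5} \approx -1.8$)
$K{\left(Z \right)} = 11 + Z^{2} + 7 Z$ ($K{\left(Z \right)} = \left(Z^{2} + 7 Z\right) + 11 = 11 + Z^{2} + 7 Z$)
$114 \left(K{\left(O \right)} - 70\right) = 114 \left(\left(11 + \left(- \frac{9}{5}\right)^{2} + 7 \left(- \frac{9}{5}\right)\right) - 70\right) = 114 \left(\left(11 + \frac{81}{25} - \frac{63}{5}\right) - 70\right) = 114 \left(\frac{41}{25} - 70\right) = 114 \left(- \frac{1709}{25}\right) = - \frac{194826}{25}$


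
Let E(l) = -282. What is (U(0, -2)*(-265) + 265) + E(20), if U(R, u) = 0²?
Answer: -17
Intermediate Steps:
U(R, u) = 0
(U(0, -2)*(-265) + 265) + E(20) = (0*(-265) + 265) - 282 = (0 + 265) - 282 = 265 - 282 = -17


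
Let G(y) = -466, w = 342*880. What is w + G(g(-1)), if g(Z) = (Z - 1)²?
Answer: 300494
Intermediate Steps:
w = 300960
g(Z) = (-1 + Z)²
w + G(g(-1)) = 300960 - 466 = 300494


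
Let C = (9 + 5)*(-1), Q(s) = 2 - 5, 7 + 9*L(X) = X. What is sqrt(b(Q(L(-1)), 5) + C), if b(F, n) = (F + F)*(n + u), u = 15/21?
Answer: 13*I*sqrt(14)/7 ≈ 6.9488*I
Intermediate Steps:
u = 5/7 (u = 15*(1/21) = 5/7 ≈ 0.71429)
L(X) = -7/9 + X/9
Q(s) = -3
C = -14 (C = 14*(-1) = -14)
b(F, n) = 2*F*(5/7 + n) (b(F, n) = (F + F)*(n + 5/7) = (2*F)*(5/7 + n) = 2*F*(5/7 + n))
sqrt(b(Q(L(-1)), 5) + C) = sqrt((2/7)*(-3)*(5 + 7*5) - 14) = sqrt((2/7)*(-3)*(5 + 35) - 14) = sqrt((2/7)*(-3)*40 - 14) = sqrt(-240/7 - 14) = sqrt(-338/7) = 13*I*sqrt(14)/7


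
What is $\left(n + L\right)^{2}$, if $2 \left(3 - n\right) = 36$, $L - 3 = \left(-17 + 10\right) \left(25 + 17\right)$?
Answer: $93636$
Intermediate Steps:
$L = -291$ ($L = 3 + \left(-17 + 10\right) \left(25 + 17\right) = 3 - 294 = -291$)
$n = -15$ ($n = 3 - 18 = -15$)
$\left(n + L\right)^{2} = \left(-15 - 291\right)^{2} = \left(-306\right)^{2} = 93636$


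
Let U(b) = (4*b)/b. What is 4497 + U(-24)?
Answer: 4501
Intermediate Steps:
U(b) = 4
4497 + U(-24) = 4497 + 4 = 4501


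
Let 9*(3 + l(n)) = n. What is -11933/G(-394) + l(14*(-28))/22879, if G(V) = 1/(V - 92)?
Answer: 1194168077599/205911 ≈ 5.7994e+6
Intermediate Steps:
l(n) = -3 + n/9
G(V) = 1/(-92 + V)
-11933/G(-394) + l(14*(-28))/22879 = -11933/(1/(-92 - 394)) + (-3 + (14*(-28))/9)/22879 = -11933/(1/(-486)) + (-3 + (⅑)*(-392))*(1/22879) = -11933/(-1/486) + (-3 - 392/9)*(1/22879) = -11933*(-486) - 419/9*1/22879 = 5799438 - 419/205911 = 1194168077599/205911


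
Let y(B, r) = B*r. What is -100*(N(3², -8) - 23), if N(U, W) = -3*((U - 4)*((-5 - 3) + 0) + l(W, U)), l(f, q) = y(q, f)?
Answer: -31300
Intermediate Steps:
l(f, q) = f*q (l(f, q) = q*f = f*q)
N(U, W) = -96 + 24*U - 3*U*W (N(U, W) = -3*((U - 4)*((-5 - 3) + 0) + W*U) = -3*((-4 + U)*(-8 + 0) + U*W) = -3*((-4 + U)*(-8) + U*W) = -3*((32 - 8*U) + U*W) = -3*(32 - 8*U + U*W) = -96 + 24*U - 3*U*W)
-100*(N(3², -8) - 23) = -100*((-96 + 24*3² - 3*3²*(-8)) - 23) = -100*((-96 + 24*9 - 3*9*(-8)) - 23) = -100*((-96 + 216 + 216) - 23) = -100*(336 - 23) = -100*313 = -31300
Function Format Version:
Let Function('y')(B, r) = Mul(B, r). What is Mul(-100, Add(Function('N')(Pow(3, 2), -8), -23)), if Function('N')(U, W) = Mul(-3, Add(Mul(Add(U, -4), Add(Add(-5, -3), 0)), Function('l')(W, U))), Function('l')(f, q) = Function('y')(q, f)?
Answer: -31300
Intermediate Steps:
Function('l')(f, q) = Mul(f, q) (Function('l')(f, q) = Mul(q, f) = Mul(f, q))
Function('N')(U, W) = Add(-96, Mul(24, U), Mul(-3, U, W)) (Function('N')(U, W) = Mul(-3, Add(Mul(Add(U, -4), Add(Add(-5, -3), 0)), Mul(W, U))) = Mul(-3, Add(Mul(Add(-4, U), Add(-8, 0)), Mul(U, W))) = Mul(-3, Add(Mul(Add(-4, U), -8), Mul(U, W))) = Mul(-3, Add(Add(32, Mul(-8, U)), Mul(U, W))) = Mul(-3, Add(32, Mul(-8, U), Mul(U, W))) = Add(-96, Mul(24, U), Mul(-3, U, W)))
Mul(-100, Add(Function('N')(Pow(3, 2), -8), -23)) = Mul(-100, Add(Add(-96, Mul(24, Pow(3, 2)), Mul(-3, Pow(3, 2), -8)), -23)) = Mul(-100, Add(Add(-96, Mul(24, 9), Mul(-3, 9, -8)), -23)) = Mul(-100, Add(Add(-96, 216, 216), -23)) = Mul(-100, Add(336, -23)) = Mul(-100, 313) = -31300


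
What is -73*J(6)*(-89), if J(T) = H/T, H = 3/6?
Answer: 6497/12 ≈ 541.42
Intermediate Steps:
H = 1/2 (H = 3*(1/6) = 1/2 ≈ 0.50000)
J(T) = 1/(2*T)
-73*J(6)*(-89) = -73/(2*6)*(-89) = -73*1/12*(-89) = -73/12*(-89) = 6497/12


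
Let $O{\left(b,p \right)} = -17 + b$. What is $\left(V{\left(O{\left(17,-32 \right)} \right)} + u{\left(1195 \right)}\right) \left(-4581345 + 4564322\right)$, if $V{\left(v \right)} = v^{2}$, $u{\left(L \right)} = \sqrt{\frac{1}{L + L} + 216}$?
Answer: $- \frac{17023 \sqrt{1233815990}}{2390} \approx -2.5019 \cdot 10^{5}$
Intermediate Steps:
$u{\left(L \right)} = \sqrt{216 + \frac{1}{2 L}}$ ($u{\left(L \right)} = \sqrt{\frac{1}{2 L} + 216} = \sqrt{216 + \frac{1}{2 L}}$)
$\left(V{\left(O{\left(17,-32 \right)} \right)} + u{\left(1195 \right)}\right) \left(-4581345 + 4564322\right) = \left(\left(-17 + 17\right)^{2} + \frac{\sqrt{864 + \frac{2}{1195}}}{2}\right) \left(-4581345 + 4564322\right) = \left(0^{2} + \frac{\sqrt{864 + 2 \cdot \frac{1}{1195}}}{2}\right) \left(-17023\right) = \left(0 + \frac{\sqrt{864 + \frac{2}{1195}}}{2}\right) \left(-17023\right) = \left(0 + \frac{\sqrt{\frac{1032482}{1195}}}{2}\right) \left(-17023\right) = \left(0 + \frac{\frac{1}{1195} \sqrt{1233815990}}{2}\right) \left(-17023\right) = \left(0 + \frac{\sqrt{1233815990}}{2390}\right) \left(-17023\right) = \frac{\sqrt{1233815990}}{2390} \left(-17023\right) = - \frac{17023 \sqrt{1233815990}}{2390}$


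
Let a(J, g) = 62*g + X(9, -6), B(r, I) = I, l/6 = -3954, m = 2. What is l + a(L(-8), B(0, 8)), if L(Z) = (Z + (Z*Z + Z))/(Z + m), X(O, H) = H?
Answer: -23234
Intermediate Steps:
L(Z) = (Z² + 2*Z)/(2 + Z) (L(Z) = (Z + (Z*Z + Z))/(Z + 2) = (Z + (Z² + Z))/(2 + Z) = (Z + (Z + Z²))/(2 + Z) = (Z² + 2*Z)/(2 + Z))
l = -23724 (l = 6*(-3954) = -23724)
a(J, g) = -6 + 62*g (a(J, g) = 62*g - 6 = -6 + 62*g)
l + a(L(-8), B(0, 8)) = -23724 + (-6 + 62*8) = -23724 + (-6 + 496) = -23724 + 490 = -23234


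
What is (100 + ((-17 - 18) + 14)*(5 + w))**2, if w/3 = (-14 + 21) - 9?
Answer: 14641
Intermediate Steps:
w = -6 (w = 3*((-14 + 21) - 9) = 3*(7 - 9) = 3*(-2) = -6)
(100 + ((-17 - 18) + 14)*(5 + w))**2 = (100 + ((-17 - 18) + 14)*(5 - 6))**2 = (100 + (-35 + 14)*(-1))**2 = (100 - 21*(-1))**2 = (100 + 21)**2 = 121**2 = 14641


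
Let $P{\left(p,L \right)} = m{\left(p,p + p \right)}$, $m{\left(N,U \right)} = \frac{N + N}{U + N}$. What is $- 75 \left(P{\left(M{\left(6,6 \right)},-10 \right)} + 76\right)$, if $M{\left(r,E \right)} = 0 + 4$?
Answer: $-5750$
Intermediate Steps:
$M{\left(r,E \right)} = 4$
$m{\left(N,U \right)} = \frac{2 N}{N + U}$
$P{\left(p,L \right)} = \frac{2}{3}$ ($P{\left(p,L \right)} = \frac{2 p}{p + \left(p + p\right)} = \frac{2 p}{p + 2 p} = \frac{2 p}{3 p} = 2 p \frac{1}{3 p} = \frac{2}{3}$)
$- 75 \left(P{\left(M{\left(6,6 \right)},-10 \right)} + 76\right) = - 75 \left(\frac{2}{3} + 76\right) = \left(-75\right) \frac{230}{3} = -5750$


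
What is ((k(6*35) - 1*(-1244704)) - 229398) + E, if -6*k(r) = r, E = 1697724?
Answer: 2712995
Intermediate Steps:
k(r) = -r/6
((k(6*35) - 1*(-1244704)) - 229398) + E = ((-35 - 1*(-1244704)) - 229398) + 1697724 = ((-1/6*210 + 1244704) - 229398) + 1697724 = ((-35 + 1244704) - 229398) + 1697724 = (1244669 - 229398) + 1697724 = 1015271 + 1697724 = 2712995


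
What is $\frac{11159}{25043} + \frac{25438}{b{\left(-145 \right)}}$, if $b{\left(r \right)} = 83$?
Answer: $\frac{637970031}{2078569} \approx 306.93$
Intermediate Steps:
$\frac{11159}{25043} + \frac{25438}{b{\left(-145 \right)}} = \frac{11159}{25043} + \frac{25438}{83} = \frac{637970031}{2078569}$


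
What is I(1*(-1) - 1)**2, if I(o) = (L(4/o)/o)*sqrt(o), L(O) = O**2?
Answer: -8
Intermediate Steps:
I(o) = 16/o**(5/2) (I(o) = ((4/o)**2/o)*sqrt(o) = ((16/o**2)/o)*sqrt(o) = (16/o**3)*sqrt(o) = 16/o**(5/2))
I(1*(-1) - 1)**2 = (16/(1*(-1) - 1)**(5/2))**2 = (16/(-1 - 1)**(5/2))**2 = (16/(-2)**(5/2))**2 = (16*(-I*sqrt(2)/8))**2 = (-2*I*sqrt(2))**2 = -8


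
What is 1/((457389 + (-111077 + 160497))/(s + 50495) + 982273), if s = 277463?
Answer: 327958/322144795343 ≈ 1.0180e-6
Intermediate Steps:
1/((457389 + (-111077 + 160497))/(s + 50495) + 982273) = 1/((457389 + (-111077 + 160497))/(277463 + 50495) + 982273) = 1/((457389 + 49420)/327958 + 982273) = 1/(506809*(1/327958) + 982273) = 1/(506809/327958 + 982273) = 1/(322144795343/327958) = 327958/322144795343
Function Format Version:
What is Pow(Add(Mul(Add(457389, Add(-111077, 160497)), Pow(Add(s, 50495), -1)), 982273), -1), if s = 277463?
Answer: Rational(327958, 322144795343) ≈ 1.0180e-6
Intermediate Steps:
Pow(Add(Mul(Add(457389, Add(-111077, 160497)), Pow(Add(s, 50495), -1)), 982273), -1) = Pow(Add(Mul(Add(457389, Add(-111077, 160497)), Pow(Add(277463, 50495), -1)), 982273), -1) = Pow(Add(Mul(Add(457389, 49420), Pow(327958, -1)), 982273), -1) = Pow(Add(Mul(506809, Rational(1, 327958)), 982273), -1) = Pow(Add(Rational(506809, 327958), 982273), -1) = Pow(Rational(322144795343, 327958), -1) = Rational(327958, 322144795343)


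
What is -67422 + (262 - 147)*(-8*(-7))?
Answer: -60982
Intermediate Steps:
-67422 + (262 - 147)*(-8*(-7)) = -67422 + 115*56 = -67422 + 6440 = -60982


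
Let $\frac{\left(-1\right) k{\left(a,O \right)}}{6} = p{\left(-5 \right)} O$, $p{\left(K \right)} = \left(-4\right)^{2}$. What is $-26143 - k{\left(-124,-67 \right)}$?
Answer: $-32575$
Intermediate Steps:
$p{\left(K \right)} = 16$
$k{\left(a,O \right)} = - 96 O$ ($k{\left(a,O \right)} = - 6 \cdot 16 O = - 96 O$)
$-26143 - k{\left(-124,-67 \right)} = -26143 - \left(-96\right) \left(-67\right) = -26143 - 6432 = -32575$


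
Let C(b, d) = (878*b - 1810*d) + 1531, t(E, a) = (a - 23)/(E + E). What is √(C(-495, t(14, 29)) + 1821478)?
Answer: √68012546/7 ≈ 1178.1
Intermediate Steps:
t(E, a) = (-23 + a)/(2*E) (t(E, a) = (-23 + a)/((2*E)) = (-23 + a)*(1/(2*E)) = (-23 + a)/(2*E))
C(b, d) = 1531 - 1810*d + 878*b (C(b, d) = (-1810*d + 878*b) + 1531 = 1531 - 1810*d + 878*b)
√(C(-495, t(14, 29)) + 1821478) = √((1531 - 905*(-23 + 29)/14 + 878*(-495)) + 1821478) = √((1531 - 905*6/14 - 434610) + 1821478) = √((1531 - 1810*3/14 - 434610) + 1821478) = √((1531 - 2715/7 - 434610) + 1821478) = √(-3034268/7 + 1821478) = √(9716078/7) = √68012546/7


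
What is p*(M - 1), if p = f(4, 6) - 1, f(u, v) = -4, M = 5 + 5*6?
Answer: -170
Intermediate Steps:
M = 35 (M = 5 + 30 = 35)
p = -5 (p = -4 - 1 = -5)
p*(M - 1) = -5*(35 - 1) = -5*34 = -170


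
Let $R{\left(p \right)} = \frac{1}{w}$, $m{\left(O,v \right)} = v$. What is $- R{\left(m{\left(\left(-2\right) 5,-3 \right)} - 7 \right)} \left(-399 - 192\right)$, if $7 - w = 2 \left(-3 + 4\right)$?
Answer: $\frac{591}{5} \approx 118.2$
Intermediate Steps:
$w = 5$ ($w = 7 - 2 \left(-3 + 4\right) = 7 - 2 \cdot 1 = 7 - 2 = 5$)
$R{\left(p \right)} = \frac{1}{5}$
$- R{\left(m{\left(\left(-2\right) 5,-3 \right)} - 7 \right)} \left(-399 - 192\right) = - \frac{-399 - 192}{5} = - \frac{-591}{5} = \left(-1\right) \left(- \frac{591}{5}\right) = \frac{591}{5}$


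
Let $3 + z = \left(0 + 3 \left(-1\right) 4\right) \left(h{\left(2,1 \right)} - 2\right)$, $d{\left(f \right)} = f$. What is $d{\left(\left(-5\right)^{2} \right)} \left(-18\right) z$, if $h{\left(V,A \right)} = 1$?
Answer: $-4050$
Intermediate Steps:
$z = 9$ ($z = -3 + \left(0 + 3 \left(-1\right) 4\right) \left(1 - 2\right) = -3 + \left(0 - 12\right) \left(-1\right) = -3 - -12 = -3 + 12 = 9$)
$d{\left(\left(-5\right)^{2} \right)} \left(-18\right) z = \left(-5\right)^{2} \left(-18\right) 9 = 25 \left(-18\right) 9 = \left(-450\right) 9 = -4050$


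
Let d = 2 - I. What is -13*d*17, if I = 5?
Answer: 663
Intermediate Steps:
d = -3 (d = 2 - 1*5 = 2 - 5 = -3)
-13*d*17 = -13*(-3)*17 = 39*17 = 663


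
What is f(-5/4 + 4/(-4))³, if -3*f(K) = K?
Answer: 27/64 ≈ 0.42188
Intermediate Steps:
f(K) = -K/3
f(-5/4 + 4/(-4))³ = (-(-5/4 + 4/(-4))/3)³ = (-(-5*¼ + 4*(-¼))/3)³ = (-(-5/4 - 1)/3)³ = (-⅓*(-9/4))³ = (¾)³ = 27/64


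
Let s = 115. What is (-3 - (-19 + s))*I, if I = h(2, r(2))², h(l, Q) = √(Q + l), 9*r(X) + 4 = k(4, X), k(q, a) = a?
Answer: -176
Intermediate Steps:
r(X) = -4/9 + X/9
I = 16/9 (I = (√((-4/9 + (⅑)*2) + 2))² = (√((-4/9 + 2/9) + 2))² = (√(-2/9 + 2))² = (√(16/9))² = (4/3)² = 16/9 ≈ 1.7778)
(-3 - (-19 + s))*I = (-3 - (-19 + 115))*(16/9) = (-3 - 1*96)*(16/9) = (-3 - 96)*(16/9) = -99*16/9 = -176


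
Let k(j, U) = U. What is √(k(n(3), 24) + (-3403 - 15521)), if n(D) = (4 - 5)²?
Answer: 30*I*√21 ≈ 137.48*I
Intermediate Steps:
n(D) = 1 (n(D) = (-1)² = 1)
√(k(n(3), 24) + (-3403 - 15521)) = √(24 + (-3403 - 15521)) = √(24 - 18924) = √(-18900) = 30*I*√21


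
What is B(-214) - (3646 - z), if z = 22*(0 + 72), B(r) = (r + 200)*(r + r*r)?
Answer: -640210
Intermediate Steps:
B(r) = (200 + r)*(r + r**2)
z = 1584 (z = 22*72 = 1584)
B(-214) - (3646 - z) = -214*(200 + (-214)**2 + 201*(-214)) - (3646 - 1*1584) = -214*(200 + 45796 - 43014) - (3646 - 1584) = -214*2982 - 1*2062 = -638148 - 2062 = -640210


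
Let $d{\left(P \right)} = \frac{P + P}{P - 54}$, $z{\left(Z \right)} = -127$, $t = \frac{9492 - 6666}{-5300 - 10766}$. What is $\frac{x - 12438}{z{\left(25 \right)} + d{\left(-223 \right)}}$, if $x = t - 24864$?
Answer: $\frac{299648379}{1007257} \approx 297.49$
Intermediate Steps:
$t = - \frac{1413}{8033}$ ($t = \frac{2826}{-16066} = 2826 \left(- \frac{1}{16066}\right) = - \frac{1413}{8033} \approx -0.1759$)
$d{\left(P \right)} = \frac{2 P}{-54 + P}$
$x = - \frac{199733925}{8033}$ ($x = - \frac{1413}{8033} - 24864 = - \frac{199733925}{8033} \approx -24864.0$)
$\frac{x - 12438}{z{\left(25 \right)} + d{\left(-223 \right)}} = \frac{- \frac{199733925}{8033} - 12438}{-127 + 2 \left(-223\right) \frac{1}{-54 - 223}} = - \frac{299648379}{8033 \left(-127 + 2 \left(-223\right) \frac{1}{-277}\right)} = - \frac{299648379}{8033 \left(-127 + 2 \left(-223\right) \left(- \frac{1}{277}\right)\right)} = - \frac{299648379}{8033 \left(-127 + \frac{446}{277}\right)} = - \frac{299648379}{8033 \left(- \frac{34733}{277}\right)} = \left(- \frac{299648379}{8033}\right) \left(- \frac{277}{34733}\right) = \frac{299648379}{1007257}$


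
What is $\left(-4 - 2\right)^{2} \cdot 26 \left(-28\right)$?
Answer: $-26208$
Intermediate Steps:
$\left(-4 - 2\right)^{2} \cdot 26 \left(-28\right) = \left(-6\right)^{2} \cdot 26 \left(-28\right) = 36 \cdot 26 \left(-28\right) = 936 \left(-28\right) = -26208$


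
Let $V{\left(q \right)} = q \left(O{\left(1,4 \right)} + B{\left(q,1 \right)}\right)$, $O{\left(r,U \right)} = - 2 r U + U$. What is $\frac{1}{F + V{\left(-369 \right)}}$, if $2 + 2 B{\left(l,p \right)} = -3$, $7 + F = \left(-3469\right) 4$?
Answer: $- \frac{2}{22969} \approx -8.7074 \cdot 10^{-5}$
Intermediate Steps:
$O{\left(r,U \right)} = U - 2 U r$ ($O{\left(r,U \right)} = - 2 U r + U = U - 2 U r$)
$F = -13883$ ($F = -7 - 13876 = -13883$)
$B{\left(l,p \right)} = - \frac{5}{2}$ ($B{\left(l,p \right)} = -1 + \frac{1}{2} \left(-3\right) = -1 - \frac{3}{2} = - \frac{5}{2}$)
$V{\left(q \right)} = - \frac{13 q}{2}$ ($V{\left(q \right)} = q \left(4 \left(1 - 2\right) - \frac{5}{2}\right) = q \left(4 \left(-1\right) - \frac{5}{2}\right) = q \left(-4 - \frac{5}{2}\right) = q \left(- \frac{13}{2}\right) = - \frac{13 q}{2}$)
$\frac{1}{F + V{\left(-369 \right)}} = \frac{1}{-13883 - - \frac{4797}{2}} = \frac{1}{-13883 + \frac{4797}{2}} = \frac{1}{- \frac{22969}{2}} = - \frac{2}{22969}$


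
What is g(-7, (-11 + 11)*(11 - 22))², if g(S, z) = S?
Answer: 49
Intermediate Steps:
g(-7, (-11 + 11)*(11 - 22))² = (-7)² = 49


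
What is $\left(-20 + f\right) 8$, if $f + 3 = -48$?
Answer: $-568$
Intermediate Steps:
$f = -51$ ($f = -3 - 48 = -51$)
$\left(-20 + f\right) 8 = \left(-20 - 51\right) 8 = \left(-71\right) 8 = -568$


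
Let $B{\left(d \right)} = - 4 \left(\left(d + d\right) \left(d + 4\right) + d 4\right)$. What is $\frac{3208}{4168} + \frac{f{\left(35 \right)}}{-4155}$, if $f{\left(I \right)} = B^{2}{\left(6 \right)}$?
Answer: $- \frac{57063047}{721585} \approx -79.08$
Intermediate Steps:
$B{\left(d \right)} = - 16 d - 8 d \left(4 + d\right)$ ($B{\left(d \right)} = - 4 \left(2 d \left(4 + d\right) + 4 d\right) = - 4 \left(4 d + 2 d \left(4 + d\right)\right) = - 16 d - 8 d \left(4 + d\right)$)
$f{\left(I \right)} = 331776$ ($f{\left(I \right)} = \left(\left(-8\right) 6 \left(6 + 6\right)\right)^{2} = \left(\left(-8\right) 6 \cdot 12\right)^{2} = \left(-576\right)^{2} = 331776$)
$\frac{3208}{4168} + \frac{f{\left(35 \right)}}{-4155} = \frac{3208}{4168} + \frac{331776}{-4155} = 3208 \cdot \frac{1}{4168} + 331776 \left(- \frac{1}{4155}\right) = \frac{401}{521} - \frac{110592}{1385} = - \frac{57063047}{721585}$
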